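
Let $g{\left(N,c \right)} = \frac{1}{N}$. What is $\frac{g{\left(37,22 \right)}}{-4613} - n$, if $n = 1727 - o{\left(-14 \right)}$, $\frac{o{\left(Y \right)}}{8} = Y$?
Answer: $- \frac{313882360}{170681} \approx -1839.0$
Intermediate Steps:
$o{\left(Y \right)} = 8 Y$
$n = 1839$ ($n = 1727 - 8 \left(-14\right) = 1727 - -112 = 1727 + 112 = 1839$)
$\frac{g{\left(37,22 \right)}}{-4613} - n = \frac{1}{37 \left(-4613\right)} - 1839 = \frac{1}{37} \left(- \frac{1}{4613}\right) - 1839 = - \frac{1}{170681} - 1839 = - \frac{313882360}{170681}$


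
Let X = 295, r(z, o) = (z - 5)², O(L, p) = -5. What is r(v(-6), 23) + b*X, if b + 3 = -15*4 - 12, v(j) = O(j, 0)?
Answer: -22025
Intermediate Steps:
v(j) = -5
r(z, o) = (-5 + z)²
b = -75 (b = -3 + (-15*4 - 12) = -3 + (-60 - 12) = -3 - 72 = -75)
r(v(-6), 23) + b*X = (-5 - 5)² - 75*295 = (-10)² - 22125 = 100 - 22125 = -22025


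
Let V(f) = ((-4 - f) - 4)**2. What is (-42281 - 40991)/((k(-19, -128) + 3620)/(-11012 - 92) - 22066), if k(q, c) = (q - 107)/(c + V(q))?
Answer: 462326144/122512251 ≈ 3.7737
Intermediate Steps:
V(f) = (-8 - f)**2
k(q, c) = (-107 + q)/(c + (8 + q)**2) (k(q, c) = (q - 107)/(c + (8 + q)**2) = (-107 + q)/(c + (8 + q)**2))
(-42281 - 40991)/((k(-19, -128) + 3620)/(-11012 - 92) - 22066) = (-42281 - 40991)/(((-107 - 19)/(-128 + (8 - 19)**2) + 3620)/(-11012 - 92) - 22066) = -83272/((-126/(-128 + (-11)**2) + 3620)/(-11104) - 22066) = -83272/((-126/(-128 + 121) + 3620)*(-1/11104) - 22066) = -83272/((-126/(-7) + 3620)*(-1/11104) - 22066) = -83272/((-1/7*(-126) + 3620)*(-1/11104) - 22066) = -83272/((18 + 3620)*(-1/11104) - 22066) = -83272/(3638*(-1/11104) - 22066) = -83272/(-1819/5552 - 22066) = -83272/(-122512251/5552) = -83272*(-5552/122512251) = 462326144/122512251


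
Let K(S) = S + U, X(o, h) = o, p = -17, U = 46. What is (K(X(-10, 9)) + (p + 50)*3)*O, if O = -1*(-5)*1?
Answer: 675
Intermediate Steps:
O = 5 (O = 5*1 = 5)
K(S) = 46 + S (K(S) = S + 46 = 46 + S)
(K(X(-10, 9)) + (p + 50)*3)*O = ((46 - 10) + (-17 + 50)*3)*5 = (36 + 33*3)*5 = (36 + 99)*5 = 135*5 = 675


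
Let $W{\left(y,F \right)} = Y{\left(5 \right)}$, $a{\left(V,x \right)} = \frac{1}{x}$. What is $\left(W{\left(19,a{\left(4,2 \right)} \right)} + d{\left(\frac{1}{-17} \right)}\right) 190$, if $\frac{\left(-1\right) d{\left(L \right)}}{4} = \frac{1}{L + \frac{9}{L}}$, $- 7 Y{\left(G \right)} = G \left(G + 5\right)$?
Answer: $- \frac{12314280}{9107} \approx -1352.2$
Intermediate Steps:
$Y{\left(G \right)} = - \frac{G \left(5 + G\right)}{7}$ ($Y{\left(G \right)} = - \frac{G \left(G + 5\right)}{7} = - \frac{G \left(5 + G\right)}{7}$)
$W{\left(y,F \right)} = - \frac{50}{7}$ ($W{\left(y,F \right)} = \left(- \frac{1}{7}\right) 5 \left(5 + 5\right) = \left(- \frac{1}{7}\right) 5 \cdot 10 = - \frac{50}{7}$)
$d{\left(L \right)} = - \frac{4}{L + \frac{9}{L}}$
$\left(W{\left(19,a{\left(4,2 \right)} \right)} + d{\left(\frac{1}{-17} \right)}\right) 190 = \left(- \frac{50}{7} - \frac{4}{\left(-17\right) \left(9 + \left(\frac{1}{-17}\right)^{2}\right)}\right) 190 = \left(- \frac{50}{7} - - \frac{4}{17 \left(9 + \left(- \frac{1}{17}\right)^{2}\right)}\right) 190 = \left(- \frac{50}{7} - - \frac{4}{17 \left(9 + \frac{1}{289}\right)}\right) 190 = \left(- \frac{50}{7} - - \frac{4}{17 \cdot \frac{2602}{289}}\right) 190 = \left(- \frac{50}{7} - \left(- \frac{4}{17}\right) \frac{289}{2602}\right) 190 = \left(- \frac{50}{7} + \frac{34}{1301}\right) 190 = \left(- \frac{64812}{9107}\right) 190 = - \frac{12314280}{9107}$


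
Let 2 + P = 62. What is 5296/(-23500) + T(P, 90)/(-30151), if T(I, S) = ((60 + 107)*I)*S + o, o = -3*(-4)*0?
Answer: -5337994924/177137125 ≈ -30.135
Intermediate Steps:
o = 0 (o = 12*0 = 0)
P = 60 (P = -2 + 62 = 60)
T(I, S) = 167*I*S (T(I, S) = ((60 + 107)*I)*S + 0 = (167*I)*S + 0 = 167*I*S + 0 = 167*I*S)
5296/(-23500) + T(P, 90)/(-30151) = 5296/(-23500) + (167*60*90)/(-30151) = 5296*(-1/23500) + 901800*(-1/30151) = -1324/5875 - 901800/30151 = -5337994924/177137125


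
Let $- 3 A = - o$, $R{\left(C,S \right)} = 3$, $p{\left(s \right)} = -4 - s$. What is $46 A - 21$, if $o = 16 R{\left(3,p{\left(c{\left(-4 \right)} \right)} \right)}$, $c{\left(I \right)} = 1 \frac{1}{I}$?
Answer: $715$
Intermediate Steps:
$c{\left(I \right)} = \frac{1}{I}$
$o = 48$ ($o = 16 \cdot 3 = 48$)
$A = 16$ ($A = - \frac{\left(-1\right) 48}{3} = \left(- \frac{1}{3}\right) \left(-48\right) = 16$)
$46 A - 21 = 46 \cdot 16 - 21 = 736 - 21 = 715$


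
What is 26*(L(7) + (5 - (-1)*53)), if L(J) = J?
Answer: 1690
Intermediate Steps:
26*(L(7) + (5 - (-1)*53)) = 26*(7 + (5 - (-1)*53)) = 26*(7 + (5 - 1*(-53))) = 26*(7 + (5 + 53)) = 26*(7 + 58) = 26*65 = 1690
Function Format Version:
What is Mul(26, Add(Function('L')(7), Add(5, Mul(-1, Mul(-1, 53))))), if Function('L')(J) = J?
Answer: 1690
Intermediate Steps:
Mul(26, Add(Function('L')(7), Add(5, Mul(-1, Mul(-1, 53))))) = Mul(26, Add(7, Add(5, Mul(-1, Mul(-1, 53))))) = Mul(26, Add(7, Add(5, Mul(-1, -53)))) = Mul(26, Add(7, Add(5, 53))) = Mul(26, Add(7, 58)) = Mul(26, 65) = 1690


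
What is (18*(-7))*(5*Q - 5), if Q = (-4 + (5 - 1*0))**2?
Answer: 0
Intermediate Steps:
Q = 1 (Q = (-4 + (5 + 0))**2 = (-4 + 5)**2 = 1**2 = 1)
(18*(-7))*(5*Q - 5) = (18*(-7))*(5*1 - 5) = -126*(5 - 5) = -126*0 = 0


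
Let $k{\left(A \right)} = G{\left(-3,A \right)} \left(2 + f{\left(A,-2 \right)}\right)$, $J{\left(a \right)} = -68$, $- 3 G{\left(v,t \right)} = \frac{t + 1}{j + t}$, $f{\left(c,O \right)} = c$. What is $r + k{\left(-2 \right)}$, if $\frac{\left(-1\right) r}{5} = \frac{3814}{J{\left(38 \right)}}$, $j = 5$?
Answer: $\frac{9535}{34} \approx 280.44$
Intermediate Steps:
$G{\left(v,t \right)} = - \frac{1 + t}{3 \left(5 + t\right)}$ ($G{\left(v,t \right)} = - \frac{\left(t + 1\right) \frac{1}{5 + t}}{3} = - \frac{\left(1 + t\right) \frac{1}{5 + t}}{3} = - \frac{\frac{1}{5 + t} \left(1 + t\right)}{3} = - \frac{1 + t}{3 \left(5 + t\right)}$)
$r = \frac{9535}{34}$ ($r = - 5 \frac{3814}{-68} = - 5 \cdot 3814 \left(- \frac{1}{68}\right) = \left(-5\right) \left(- \frac{1907}{34}\right) = \frac{9535}{34} \approx 280.44$)
$k{\left(A \right)} = \frac{\left(-1 - A\right) \left(2 + A\right)}{3 \left(5 + A\right)}$ ($k{\left(A \right)} = \frac{-1 - A}{3 \left(5 + A\right)} \left(2 + A\right) = \frac{\left(-1 - A\right) \left(2 + A\right)}{3 \left(5 + A\right)}$)
$r + k{\left(-2 \right)} = \frac{9535}{34} - \frac{\left(1 - 2\right) \left(2 - 2\right)}{15 + 3 \left(-2\right)} = \frac{9535}{34} - \frac{1}{15 - 6} \left(-1\right) 0 = \frac{9535}{34} - \frac{1}{9} \left(-1\right) 0 = \frac{9535}{34} + 0 = \frac{9535}{34}$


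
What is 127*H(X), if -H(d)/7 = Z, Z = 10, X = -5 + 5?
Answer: -8890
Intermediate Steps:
X = 0
H(d) = -70 (H(d) = -7*10 = -70)
127*H(X) = 127*(-70) = -8890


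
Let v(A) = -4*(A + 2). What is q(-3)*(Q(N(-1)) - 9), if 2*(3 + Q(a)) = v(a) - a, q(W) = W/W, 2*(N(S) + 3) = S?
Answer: -29/4 ≈ -7.2500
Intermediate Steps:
N(S) = -3 + S/2
v(A) = -8 - 4*A (v(A) = -4*(2 + A) = -8 - 4*A)
q(W) = 1
Q(a) = -7 - 5*a/2 (Q(a) = -3 + ((-8 - 4*a) - a)/2 = -3 + (-8 - 5*a)/2 = -3 + (-4 - 5*a/2) = -7 - 5*a/2)
q(-3)*(Q(N(-1)) - 9) = 1*((-7 - 5*(-3 + (½)*(-1))/2) - 9) = 1*((-7 - 5*(-3 - ½)/2) - 9) = 1*((-7 - 5/2*(-7/2)) - 9) = 1*((-7 + 35/4) - 9) = 1*(7/4 - 9) = 1*(-29/4) = -29/4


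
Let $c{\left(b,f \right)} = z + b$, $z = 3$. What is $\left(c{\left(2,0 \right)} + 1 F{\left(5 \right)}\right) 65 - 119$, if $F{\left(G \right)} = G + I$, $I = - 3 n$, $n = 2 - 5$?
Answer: $1116$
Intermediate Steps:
$n = -3$
$I = 9$ ($I = \left(-3\right) \left(-3\right) = 9$)
$c{\left(b,f \right)} = 3 + b$
$F{\left(G \right)} = 9 + G$ ($F{\left(G \right)} = G + 9 = 9 + G$)
$\left(c{\left(2,0 \right)} + 1 F{\left(5 \right)}\right) 65 - 119 = \left(\left(3 + 2\right) + 1 \left(9 + 5\right)\right) 65 - 119 = \left(5 + 1 \cdot 14\right) 65 - 119 = \left(5 + 14\right) 65 - 119 = 19 \cdot 65 - 119 = 1235 - 119 = 1116$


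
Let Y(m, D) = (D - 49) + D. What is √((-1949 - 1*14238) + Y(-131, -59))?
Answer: I*√16354 ≈ 127.88*I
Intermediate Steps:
Y(m, D) = -49 + 2*D (Y(m, D) = (-49 + D) + D = -49 + 2*D)
√((-1949 - 1*14238) + Y(-131, -59)) = √((-1949 - 1*14238) + (-49 + 2*(-59))) = √((-1949 - 14238) + (-49 - 118)) = √(-16187 - 167) = √(-16354) = I*√16354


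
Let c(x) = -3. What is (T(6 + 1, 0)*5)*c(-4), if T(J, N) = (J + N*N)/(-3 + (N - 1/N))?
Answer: 0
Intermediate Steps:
T(J, N) = (J + N**2)/(-3 + N - 1/N)
(T(6 + 1, 0)*5)*c(-4) = ((0*((6 + 1) + 0**2)/(-1 + 0**2 - 3*0))*5)*(-3) = ((0*(7 + 0)/(-1 + 0 + 0))*5)*(-3) = ((0*7/(-1))*5)*(-3) = ((0*(-1)*7)*5)*(-3) = (0*5)*(-3) = 0*(-3) = 0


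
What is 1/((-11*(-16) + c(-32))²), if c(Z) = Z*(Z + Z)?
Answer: 1/4946176 ≈ 2.0218e-7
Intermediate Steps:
c(Z) = 2*Z² (c(Z) = Z*(2*Z) = 2*Z²)
1/((-11*(-16) + c(-32))²) = 1/((-11*(-16) + 2*(-32)²)²) = 1/((176 + 2*1024)²) = 1/((176 + 2048)²) = 1/(2224²) = 1/4946176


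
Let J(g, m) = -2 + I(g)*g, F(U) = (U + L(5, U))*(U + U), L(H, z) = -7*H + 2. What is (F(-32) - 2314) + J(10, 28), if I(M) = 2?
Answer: 1864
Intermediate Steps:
L(H, z) = 2 - 7*H
F(U) = 2*U*(-33 + U) (F(U) = (U + (2 - 7*5))*(U + U) = (U + (2 - 35))*(2*U) = (U - 33)*(2*U) = (-33 + U)*(2*U) = 2*U*(-33 + U))
J(g, m) = -2 + 2*g
(F(-32) - 2314) + J(10, 28) = (2*(-32)*(-33 - 32) - 2314) + (-2 + 2*10) = (2*(-32)*(-65) - 2314) + (-2 + 20) = (4160 - 2314) + 18 = 1846 + 18 = 1864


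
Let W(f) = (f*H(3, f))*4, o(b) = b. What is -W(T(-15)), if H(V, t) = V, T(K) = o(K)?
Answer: 180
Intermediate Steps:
T(K) = K
W(f) = 12*f (W(f) = (f*3)*4 = (3*f)*4 = 12*f)
-W(T(-15)) = -12*(-15) = -1*(-180) = 180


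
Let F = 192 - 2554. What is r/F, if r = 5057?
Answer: -5057/2362 ≈ -2.1410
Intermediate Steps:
F = -2362
r/F = 5057/(-2362) = 5057*(-1/2362) = -5057/2362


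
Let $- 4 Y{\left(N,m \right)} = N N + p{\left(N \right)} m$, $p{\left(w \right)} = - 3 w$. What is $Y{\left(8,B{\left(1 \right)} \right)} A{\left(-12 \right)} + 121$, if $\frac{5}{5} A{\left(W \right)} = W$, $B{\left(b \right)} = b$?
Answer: $241$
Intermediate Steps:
$A{\left(W \right)} = W$
$Y{\left(N,m \right)} = - \frac{N^{2}}{4} + \frac{3 N m}{4}$ ($Y{\left(N,m \right)} = - \frac{N N + - 3 N m}{4} = - \frac{N^{2} - 3 N m}{4} = - \frac{N^{2}}{4} + \frac{3 N m}{4}$)
$Y{\left(8,B{\left(1 \right)} \right)} A{\left(-12 \right)} + 121 = \frac{1}{4} \cdot 8 \left(\left(-1\right) 8 + 3 \cdot 1\right) \left(-12\right) + 121 = \frac{1}{4} \cdot 8 \left(-8 + 3\right) \left(-12\right) + 121 = \frac{1}{4} \cdot 8 \left(-5\right) \left(-12\right) + 121 = \left(-10\right) \left(-12\right) + 121 = 120 + 121 = 241$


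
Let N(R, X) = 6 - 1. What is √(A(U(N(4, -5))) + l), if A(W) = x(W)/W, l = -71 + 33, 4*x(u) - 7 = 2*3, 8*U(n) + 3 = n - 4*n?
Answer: I*√355/3 ≈ 6.2805*I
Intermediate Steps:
N(R, X) = 5
U(n) = -3/8 - 3*n/8 (U(n) = -3/8 + (n - 4*n)/8 = -3/8 + (-3*n)/8 = -3/8 - 3*n/8)
x(u) = 13/4 (x(u) = 7/4 + (2*3)/4 = 7/4 + (¼)*6 = 7/4 + 3/2 = 13/4)
l = -38
A(W) = 13/(4*W)
√(A(U(N(4, -5))) + l) = √(13/(4*(-3/8 - 3/8*5)) - 38) = √(13/(4*(-3/8 - 15/8)) - 38) = √(13/(4*(-9/4)) - 38) = √((13/4)*(-4/9) - 38) = √(-13/9 - 38) = √(-355/9) = I*√355/3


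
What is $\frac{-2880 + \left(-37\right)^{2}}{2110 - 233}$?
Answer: $- \frac{1511}{1877} \approx -0.80501$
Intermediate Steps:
$\frac{-2880 + \left(-37\right)^{2}}{2110 - 233} = \frac{-2880 + 1369}{1877} = \left(-1511\right) \frac{1}{1877} = - \frac{1511}{1877}$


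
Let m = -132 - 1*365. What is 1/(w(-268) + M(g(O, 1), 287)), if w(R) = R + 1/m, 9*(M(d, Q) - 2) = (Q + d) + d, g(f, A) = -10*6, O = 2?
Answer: -4473/1106828 ≈ -0.0040413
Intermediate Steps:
m = -497 (m = -132 - 365 = -497)
g(f, A) = -60
M(d, Q) = 2 + Q/9 + 2*d/9 (M(d, Q) = 2 + ((Q + d) + d)/9 = 2 + (Q + 2*d)/9 = 2 + (Q/9 + 2*d/9) = 2 + Q/9 + 2*d/9)
w(R) = -1/497 + R (w(R) = R + 1/(-497) = R - 1/497 = -1/497 + R)
1/(w(-268) + M(g(O, 1), 287)) = 1/((-1/497 - 268) + (2 + (1/9)*287 + (2/9)*(-60))) = 1/(-133197/497 + (2 + 287/9 - 40/3)) = 1/(-133197/497 + 185/9) = 1/(-1106828/4473) = -4473/1106828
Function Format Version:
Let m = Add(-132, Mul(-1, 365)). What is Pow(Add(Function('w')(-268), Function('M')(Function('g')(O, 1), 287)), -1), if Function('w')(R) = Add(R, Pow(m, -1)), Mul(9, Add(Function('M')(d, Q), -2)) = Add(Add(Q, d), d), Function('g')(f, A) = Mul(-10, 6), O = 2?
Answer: Rational(-4473, 1106828) ≈ -0.0040413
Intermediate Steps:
m = -497 (m = Add(-132, -365) = -497)
Function('g')(f, A) = -60
Function('M')(d, Q) = Add(2, Mul(Rational(1, 9), Q), Mul(Rational(2, 9), d)) (Function('M')(d, Q) = Add(2, Mul(Rational(1, 9), Add(Add(Q, d), d))) = Add(2, Mul(Rational(1, 9), Add(Q, Mul(2, d)))) = Add(2, Add(Mul(Rational(1, 9), Q), Mul(Rational(2, 9), d))) = Add(2, Mul(Rational(1, 9), Q), Mul(Rational(2, 9), d)))
Function('w')(R) = Add(Rational(-1, 497), R) (Function('w')(R) = Add(R, Pow(-497, -1)) = Add(R, Rational(-1, 497)) = Add(Rational(-1, 497), R))
Pow(Add(Function('w')(-268), Function('M')(Function('g')(O, 1), 287)), -1) = Pow(Add(Add(Rational(-1, 497), -268), Add(2, Mul(Rational(1, 9), 287), Mul(Rational(2, 9), -60))), -1) = Pow(Add(Rational(-133197, 497), Add(2, Rational(287, 9), Rational(-40, 3))), -1) = Pow(Add(Rational(-133197, 497), Rational(185, 9)), -1) = Pow(Rational(-1106828, 4473), -1) = Rational(-4473, 1106828)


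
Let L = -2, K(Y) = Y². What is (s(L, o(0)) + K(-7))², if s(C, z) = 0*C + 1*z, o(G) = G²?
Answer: 2401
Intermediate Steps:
s(C, z) = z (s(C, z) = 0 + z = z)
(s(L, o(0)) + K(-7))² = (0² + (-7)²)² = (0 + 49)² = 49² = 2401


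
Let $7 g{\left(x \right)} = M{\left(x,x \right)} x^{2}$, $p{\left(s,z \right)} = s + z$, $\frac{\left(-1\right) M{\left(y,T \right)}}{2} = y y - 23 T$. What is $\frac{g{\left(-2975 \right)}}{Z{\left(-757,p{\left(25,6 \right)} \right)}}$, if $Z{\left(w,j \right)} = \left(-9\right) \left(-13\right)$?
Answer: $- \frac{22554047687500}{117} \approx -1.9277 \cdot 10^{11}$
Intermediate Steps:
$M{\left(y,T \right)} = - 2 y^{2} + 46 T$ ($M{\left(y,T \right)} = - 2 \left(y y - 23 T\right) = - 2 \left(y^{2} - 23 T\right) = - 2 y^{2} + 46 T$)
$Z{\left(w,j \right)} = 117$
$g{\left(x \right)} = \frac{x^{2} \left(- 2 x^{2} + 46 x\right)}{7}$ ($g{\left(x \right)} = \frac{\left(- 2 x^{2} + 46 x\right) x^{2}}{7} = \frac{x^{2} \left(- 2 x^{2} + 46 x\right)}{7}$)
$\frac{g{\left(-2975 \right)}}{Z{\left(-757,p{\left(25,6 \right)} \right)}} = \frac{\frac{2}{7} \left(-2975\right)^{3} \left(23 - -2975\right)}{117} = \frac{2}{7} \left(-26330609375\right) \left(23 + 2975\right) \frac{1}{117} = \frac{2}{7} \left(-26330609375\right) 2998 \cdot \frac{1}{117} = \left(-22554047687500\right) \frac{1}{117} = - \frac{22554047687500}{117}$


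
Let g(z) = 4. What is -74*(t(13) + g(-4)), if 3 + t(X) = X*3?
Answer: -2960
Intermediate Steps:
t(X) = -3 + 3*X (t(X) = -3 + X*3 = -3 + 3*X)
-74*(t(13) + g(-4)) = -74*((-3 + 3*13) + 4) = -74*((-3 + 39) + 4) = -74*(36 + 4) = -74*40 = -2960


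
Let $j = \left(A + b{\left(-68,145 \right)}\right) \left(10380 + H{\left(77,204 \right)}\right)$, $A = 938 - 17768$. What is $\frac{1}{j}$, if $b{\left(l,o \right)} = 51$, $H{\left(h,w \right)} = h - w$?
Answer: $- \frac{1}{172035087} \approx -5.8128 \cdot 10^{-9}$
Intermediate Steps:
$A = -16830$ ($A = 938 - 17768 = -16830$)
$j = -172035087$ ($j = \left(-16830 + 51\right) \left(10380 + \left(77 - 204\right)\right) = - 16779 \left(10380 + \left(77 - 204\right)\right) = - 16779 \left(10380 - 127\right) = \left(-16779\right) 10253 = -172035087$)
$\frac{1}{j} = \frac{1}{-172035087} = - \frac{1}{172035087}$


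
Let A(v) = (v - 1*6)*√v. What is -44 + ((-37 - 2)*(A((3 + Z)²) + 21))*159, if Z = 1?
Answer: -378305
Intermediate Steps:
A(v) = √v*(-6 + v) (A(v) = (v - 6)*√v = (-6 + v)*√v = √v*(-6 + v))
-44 + ((-37 - 2)*(A((3 + Z)²) + 21))*159 = -44 + ((-37 - 2)*(√((3 + 1)²)*(-6 + (3 + 1)²) + 21))*159 = -44 - 39*(√(4²)*(-6 + 4²) + 21)*159 = -44 - 39*(√16*(-6 + 16) + 21)*159 = -44 - 39*(4*10 + 21)*159 = -44 - 39*(40 + 21)*159 = -44 - 39*61*159 = -44 - 2379*159 = -44 - 378261 = -378305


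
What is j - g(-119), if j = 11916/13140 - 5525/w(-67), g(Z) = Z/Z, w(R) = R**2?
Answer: -2169251/1638485 ≈ -1.3239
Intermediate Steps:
g(Z) = 1
j = -530766/1638485 (j = 11916/13140 - 5525/((-67)**2) = 11916*(1/13140) - 5525/4489 = 331/365 - 5525*1/4489 = 331/365 - 5525/4489 = -530766/1638485 ≈ -0.32394)
j - g(-119) = -530766/1638485 - 1*1 = -530766/1638485 - 1 = -2169251/1638485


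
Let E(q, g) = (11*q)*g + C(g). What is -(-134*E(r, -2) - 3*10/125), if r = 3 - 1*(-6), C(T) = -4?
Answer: -676694/25 ≈ -27068.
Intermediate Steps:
r = 9 (r = 3 + 6 = 9)
E(q, g) = -4 + 11*g*q (E(q, g) = (11*q)*g - 4 = 11*g*q - 4 = -4 + 11*g*q)
-(-134*E(r, -2) - 3*10/125) = -(-134*(-4 + 11*(-2)*9) - 3*10/125) = -(-134*(-4 - 198) - 30*1/125) = -(-134*(-202) - 6/25) = -(27068 - 6/25) = -1*676694/25 = -676694/25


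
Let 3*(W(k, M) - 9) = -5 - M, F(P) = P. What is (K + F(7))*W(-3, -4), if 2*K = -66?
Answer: -676/3 ≈ -225.33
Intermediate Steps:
K = -33 (K = (1/2)*(-66) = -33)
W(k, M) = 22/3 - M/3 (W(k, M) = 9 + (-5 - M)/3 = 9 + (-5/3 - M/3) = 22/3 - M/3)
(K + F(7))*W(-3, -4) = (-33 + 7)*(22/3 - 1/3*(-4)) = -26*(22/3 + 4/3) = -26*26/3 = -676/3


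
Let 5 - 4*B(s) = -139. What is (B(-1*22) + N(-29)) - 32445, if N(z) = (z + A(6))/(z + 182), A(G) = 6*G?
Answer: -4958570/153 ≈ -32409.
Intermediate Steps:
N(z) = (36 + z)/(182 + z) (N(z) = (z + 6*6)/(z + 182) = (z + 36)/(182 + z) = (36 + z)/(182 + z))
B(s) = 36 (B(s) = 5/4 - 1/4*(-139) = 5/4 + 139/4 = 36)
(B(-1*22) + N(-29)) - 32445 = (36 + (36 - 29)/(182 - 29)) - 32445 = (36 + 7/153) - 32445 = 5515/153 - 32445 = -4958570/153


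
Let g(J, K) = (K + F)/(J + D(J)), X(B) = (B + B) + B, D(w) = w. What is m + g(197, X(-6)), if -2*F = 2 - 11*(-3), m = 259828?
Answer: 204744393/788 ≈ 2.5983e+5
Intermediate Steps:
X(B) = 3*B (X(B) = 2*B + B = 3*B)
F = -35/2 (F = -(2 - 11*(-3))/2 = -(2 + 33)/2 = -½*35 = -35/2 ≈ -17.500)
g(J, K) = (-35/2 + K)/(2*J) (g(J, K) = (K - 35/2)/(J + J) = (-35/2 + K)/((2*J)) = (-35/2 + K)*(1/(2*J)) = (-35/2 + K)/(2*J))
m + g(197, X(-6)) = 259828 + (¼)*(-35 + 2*(3*(-6)))/197 = 259828 + (¼)*(1/197)*(-35 + 2*(-18)) = 259828 + (¼)*(1/197)*(-35 - 36) = 259828 + (¼)*(1/197)*(-71) = 259828 - 71/788 = 204744393/788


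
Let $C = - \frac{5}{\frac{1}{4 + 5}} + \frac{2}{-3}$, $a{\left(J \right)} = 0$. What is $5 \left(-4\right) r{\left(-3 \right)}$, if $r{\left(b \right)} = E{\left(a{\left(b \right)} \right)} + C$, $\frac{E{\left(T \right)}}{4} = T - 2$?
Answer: $\frac{3220}{3} \approx 1073.3$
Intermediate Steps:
$E{\left(T \right)} = -8 + 4 T$ ($E{\left(T \right)} = 4 \left(T - 2\right) = 4 \left(-2 + T\right) = -8 + 4 T$)
$C = - \frac{137}{3}$ ($C = - \frac{5}{\frac{1}{9}} + 2 \left(- \frac{1}{3}\right) = - 5 \frac{1}{\frac{1}{9}} - \frac{2}{3} = \left(-5\right) 9 - \frac{2}{3} = -45 - \frac{2}{3} = - \frac{137}{3} \approx -45.667$)
$r{\left(b \right)} = - \frac{161}{3}$ ($r{\left(b \right)} = \left(-8 + 4 \cdot 0\right) - \frac{137}{3} = \left(-8 + 0\right) - \frac{137}{3} = -8 - \frac{137}{3} = - \frac{161}{3}$)
$5 \left(-4\right) r{\left(-3 \right)} = 5 \left(-4\right) \left(- \frac{161}{3}\right) = \left(-20\right) \left(- \frac{161}{3}\right) = \frac{3220}{3}$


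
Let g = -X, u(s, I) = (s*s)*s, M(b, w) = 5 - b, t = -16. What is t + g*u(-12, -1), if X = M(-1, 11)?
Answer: 10352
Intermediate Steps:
u(s, I) = s**3 (u(s, I) = s**2*s = s**3)
X = 6 (X = 5 - 1*(-1) = 5 + 1 = 6)
g = -6 (g = -1*6 = -6)
t + g*u(-12, -1) = -16 - 6*(-12)**3 = -16 - 6*(-1728) = -16 + 10368 = 10352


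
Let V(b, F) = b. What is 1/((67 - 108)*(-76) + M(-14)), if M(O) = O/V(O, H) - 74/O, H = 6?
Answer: 7/21856 ≈ 0.00032028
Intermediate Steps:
M(O) = 1 - 74/O (M(O) = O/O - 74/O = 1 - 74/O)
1/((67 - 108)*(-76) + M(-14)) = 1/((67 - 108)*(-76) + (-74 - 14)/(-14)) = 1/(-41*(-76) - 1/14*(-88)) = 1/(3116 + 44/7) = 1/(21856/7) = 7/21856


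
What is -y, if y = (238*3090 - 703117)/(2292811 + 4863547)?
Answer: -32303/7156358 ≈ -0.0045139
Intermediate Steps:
y = 32303/7156358 (y = (735420 - 703117)/7156358 = 32303*(1/7156358) = 32303/7156358 ≈ 0.0045139)
-y = -1*32303/7156358 = -32303/7156358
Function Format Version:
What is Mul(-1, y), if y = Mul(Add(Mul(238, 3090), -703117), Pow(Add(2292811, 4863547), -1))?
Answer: Rational(-32303, 7156358) ≈ -0.0045139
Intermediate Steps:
y = Rational(32303, 7156358) (y = Mul(Add(735420, -703117), Pow(7156358, -1)) = Mul(32303, Rational(1, 7156358)) = Rational(32303, 7156358) ≈ 0.0045139)
Mul(-1, y) = Mul(-1, Rational(32303, 7156358)) = Rational(-32303, 7156358)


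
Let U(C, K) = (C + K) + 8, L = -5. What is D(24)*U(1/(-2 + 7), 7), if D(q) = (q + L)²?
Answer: 27436/5 ≈ 5487.2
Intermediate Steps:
D(q) = (-5 + q)² (D(q) = (q - 5)² = (-5 + q)²)
U(C, K) = 8 + C + K
D(24)*U(1/(-2 + 7), 7) = (-5 + 24)²*(8 + 1/(-2 + 7) + 7) = 19²*(8 + 1/5 + 7) = 361*(8 + ⅕ + 7) = 361*(76/5) = 27436/5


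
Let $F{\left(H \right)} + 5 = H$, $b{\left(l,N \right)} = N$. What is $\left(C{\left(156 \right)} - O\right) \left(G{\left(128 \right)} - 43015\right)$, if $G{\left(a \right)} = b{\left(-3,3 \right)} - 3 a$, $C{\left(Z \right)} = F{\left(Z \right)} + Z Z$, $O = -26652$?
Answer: $-2219228044$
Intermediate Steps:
$F{\left(H \right)} = -5 + H$
$C{\left(Z \right)} = -5 + Z + Z^{2}$ ($C{\left(Z \right)} = \left(-5 + Z\right) + Z Z = \left(-5 + Z\right) + Z^{2} = -5 + Z + Z^{2}$)
$G{\left(a \right)} = 3 - 3 a$
$\left(C{\left(156 \right)} - O\right) \left(G{\left(128 \right)} - 43015\right) = \left(\left(-5 + 156 + 156^{2}\right) - -26652\right) \left(\left(3 - 384\right) - 43015\right) = \left(\left(-5 + 156 + 24336\right) + 26652\right) \left(\left(3 - 384\right) - 43015\right) = \left(24487 + 26652\right) \left(-381 - 43015\right) = 51139 \left(-43396\right) = -2219228044$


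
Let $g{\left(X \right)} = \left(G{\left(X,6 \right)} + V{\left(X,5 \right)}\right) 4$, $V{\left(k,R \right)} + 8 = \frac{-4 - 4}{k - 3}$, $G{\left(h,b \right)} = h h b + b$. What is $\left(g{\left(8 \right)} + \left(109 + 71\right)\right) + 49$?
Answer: $\frac{8753}{5} \approx 1750.6$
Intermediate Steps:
$G{\left(h,b \right)} = b + b h^{2}$ ($G{\left(h,b \right)} = h^{2} b + b = b h^{2} + b = b + b h^{2}$)
$V{\left(k,R \right)} = -8 - \frac{8}{-3 + k}$ ($V{\left(k,R \right)} = -8 + \frac{-4 - 4}{k - 3} = -8 - \frac{8}{-3 + k}$)
$g{\left(X \right)} = 24 + 24 X^{2} + \frac{32 \left(2 - X\right)}{-3 + X}$ ($g{\left(X \right)} = \left(6 \left(1 + X^{2}\right) + \frac{8 \left(2 - X\right)}{-3 + X}\right) 4 = \left(\left(6 + 6 X^{2}\right) + \frac{8 \left(2 - X\right)}{-3 + X}\right) 4 = \left(6 + 6 X^{2} + \frac{8 \left(2 - X\right)}{-3 + X}\right) 4 = 24 + 24 X^{2} + \frac{32 \left(2 - X\right)}{-3 + X}$)
$\left(g{\left(8 \right)} + \left(109 + 71\right)\right) + 49 = \left(\frac{8 \left(8 - 32 + 3 \left(1 + 8^{2}\right) \left(-3 + 8\right)\right)}{-3 + 8} + \left(109 + 71\right)\right) + 49 = \left(\frac{8 \left(8 - 32 + 3 \left(1 + 64\right) 5\right)}{5} + 180\right) + 49 = \left(8 \cdot \frac{1}{5} \left(8 - 32 + 3 \cdot 65 \cdot 5\right) + 180\right) + 49 = \left(8 \cdot \frac{1}{5} \left(8 - 32 + 975\right) + 180\right) + 49 = \left(8 \cdot \frac{1}{5} \cdot 951 + 180\right) + 49 = \left(\frac{7608}{5} + 180\right) + 49 = \frac{8508}{5} + 49 = \frac{8753}{5}$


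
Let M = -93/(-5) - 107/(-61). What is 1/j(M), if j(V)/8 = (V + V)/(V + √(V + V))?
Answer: 1/16 + √59170/12416 ≈ 0.082092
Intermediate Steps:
M = 6208/305 (M = -93*(-⅕) - 107*(-1/61) = 93/5 + 107/61 = 6208/305 ≈ 20.354)
j(V) = 16*V/(V + √2*√V) (j(V) = 8*((V + V)/(V + √(V + V))) = 8*((2*V)/(V + √(2*V))) = 8*((2*V)/(V + √2*√V)) = 8*(2*V/(V + √2*√V)) = 16*V/(V + √2*√V))
1/j(M) = 1/(16*(6208/305)/(6208/305 + √2*√(6208/305))) = 1/(16*(6208/305)/(6208/305 + √2*(8*√29585/305))) = 1/(16*(6208/305)/(6208/305 + 8*√59170/305)) = 1/(99328/(305*(6208/305 + 8*√59170/305))) = 1/16 + √59170/12416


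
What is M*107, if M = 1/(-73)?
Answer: -107/73 ≈ -1.4658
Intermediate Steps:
M = -1/73 ≈ -0.013699
M*107 = -1/73*107 = -107/73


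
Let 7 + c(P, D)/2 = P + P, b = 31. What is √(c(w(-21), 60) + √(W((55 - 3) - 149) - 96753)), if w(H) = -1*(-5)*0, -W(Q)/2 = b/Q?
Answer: √(-131726 + 97*I*√910342963)/97 ≈ 12.194 + 12.755*I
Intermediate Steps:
W(Q) = -62/Q
w(H) = 0 (w(H) = 5*0 = 0)
c(P, D) = -14 + 4*P (c(P, D) = -14 + 2*(P + P) = -14 + 2*(2*P) = -14 + 4*P)
√(c(w(-21), 60) + √(W((55 - 3) - 149) - 96753)) = √((-14 + 4*0) + √(-62/((55 - 3) - 149) - 96753)) = √((-14 + 0) + √(-62/(52 - 149) - 96753)) = √(-14 + √(-62/(-97) - 96753)) = √(-14 + √(-62*(-1/97) - 96753)) = √(-14 + √(62/97 - 96753)) = √(-14 + √(-9384979/97)) = √(-14 + I*√910342963/97)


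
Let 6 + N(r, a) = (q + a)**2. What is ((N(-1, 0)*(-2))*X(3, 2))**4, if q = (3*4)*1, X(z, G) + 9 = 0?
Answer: 38072059105536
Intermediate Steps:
X(z, G) = -9 (X(z, G) = -9 + 0 = -9)
q = 12 (q = 12*1 = 12)
N(r, a) = -6 + (12 + a)**2
((N(-1, 0)*(-2))*X(3, 2))**4 = (((-6 + (12 + 0)**2)*(-2))*(-9))**4 = (((-6 + 12**2)*(-2))*(-9))**4 = (((-6 + 144)*(-2))*(-9))**4 = ((138*(-2))*(-9))**4 = (-276*(-9))**4 = 2484**4 = 38072059105536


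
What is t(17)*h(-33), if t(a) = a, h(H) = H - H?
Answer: 0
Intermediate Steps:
h(H) = 0
t(17)*h(-33) = 17*0 = 0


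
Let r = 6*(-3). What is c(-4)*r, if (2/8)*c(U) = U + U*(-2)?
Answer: -288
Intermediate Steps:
r = -18
c(U) = -4*U (c(U) = 4*(U + U*(-2)) = 4*(U - 2*U) = 4*(-U) = -4*U)
c(-4)*r = -4*(-4)*(-18) = 16*(-18) = -288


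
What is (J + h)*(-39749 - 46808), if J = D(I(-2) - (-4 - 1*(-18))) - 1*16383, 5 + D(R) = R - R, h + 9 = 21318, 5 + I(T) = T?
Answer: -425946997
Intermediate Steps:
I(T) = -5 + T
h = 21309 (h = -9 + 21318 = 21309)
D(R) = -5 (D(R) = -5 + (R - R) = -5 + 0 = -5)
J = -16388 (J = -5 - 1*16383 = -5 - 16383 = -16388)
(J + h)*(-39749 - 46808) = (-16388 + 21309)*(-39749 - 46808) = 4921*(-86557) = -425946997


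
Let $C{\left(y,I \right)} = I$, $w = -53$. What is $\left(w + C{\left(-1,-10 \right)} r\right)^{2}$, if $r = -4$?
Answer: $169$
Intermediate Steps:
$\left(w + C{\left(-1,-10 \right)} r\right)^{2} = \left(-53 - -40\right)^{2} = \left(-53 + 40\right)^{2} = \left(-13\right)^{2} = 169$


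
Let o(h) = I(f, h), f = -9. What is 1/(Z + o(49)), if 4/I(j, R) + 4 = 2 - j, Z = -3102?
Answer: -7/21710 ≈ -0.00032243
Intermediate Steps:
I(j, R) = 4/(-2 - j) (I(j, R) = 4/(-4 + (2 - j)) = 4/(-2 - j))
o(h) = 4/7 (o(h) = -4/(2 - 9) = -4/(-7) = -4*(-⅐) = 4/7)
1/(Z + o(49)) = 1/(-3102 + 4/7) = 1/(-21710/7) = -7/21710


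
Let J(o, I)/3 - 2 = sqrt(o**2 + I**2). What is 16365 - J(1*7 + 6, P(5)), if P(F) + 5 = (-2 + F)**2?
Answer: 16359 - 3*sqrt(185) ≈ 16318.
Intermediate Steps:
P(F) = -5 + (-2 + F)**2
J(o, I) = 6 + 3*sqrt(I**2 + o**2) (J(o, I) = 6 + 3*sqrt(o**2 + I**2) = 6 + 3*sqrt(I**2 + o**2))
16365 - J(1*7 + 6, P(5)) = 16365 - (6 + 3*sqrt((-5 + (-2 + 5)**2)**2 + (1*7 + 6)**2)) = 16365 - (6 + 3*sqrt((-5 + 3**2)**2 + (7 + 6)**2)) = 16365 - (6 + 3*sqrt((-5 + 9)**2 + 13**2)) = 16365 - (6 + 3*sqrt(4**2 + 169)) = 16365 - (6 + 3*sqrt(16 + 169)) = 16365 - (6 + 3*sqrt(185)) = 16365 + (-6 - 3*sqrt(185)) = 16359 - 3*sqrt(185)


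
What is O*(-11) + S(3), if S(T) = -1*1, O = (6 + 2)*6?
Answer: -529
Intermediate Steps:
O = 48 (O = 8*6 = 48)
S(T) = -1
O*(-11) + S(3) = 48*(-11) - 1 = -528 - 1 = -529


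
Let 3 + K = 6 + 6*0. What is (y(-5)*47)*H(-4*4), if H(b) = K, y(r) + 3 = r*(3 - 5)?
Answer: 987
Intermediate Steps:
K = 3 (K = -3 + (6 + 6*0) = -3 + (6 + 0) = -3 + 6 = 3)
y(r) = -3 - 2*r (y(r) = -3 + r*(3 - 5) = -3 + r*(-2) = -3 - 2*r)
H(b) = 3
(y(-5)*47)*H(-4*4) = ((-3 - 2*(-5))*47)*3 = ((-3 + 10)*47)*3 = (7*47)*3 = 329*3 = 987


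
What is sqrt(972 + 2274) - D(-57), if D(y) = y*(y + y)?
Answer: -6498 + sqrt(3246) ≈ -6441.0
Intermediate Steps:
D(y) = 2*y**2 (D(y) = y*(2*y) = 2*y**2)
sqrt(972 + 2274) - D(-57) = sqrt(972 + 2274) - 2*(-57)**2 = sqrt(3246) - 2*3249 = sqrt(3246) - 1*6498 = sqrt(3246) - 6498 = -6498 + sqrt(3246)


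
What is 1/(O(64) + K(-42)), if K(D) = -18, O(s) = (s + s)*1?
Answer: 1/110 ≈ 0.0090909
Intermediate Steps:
O(s) = 2*s (O(s) = (2*s)*1 = 2*s)
1/(O(64) + K(-42)) = 1/(2*64 - 18) = 1/(128 - 18) = 1/110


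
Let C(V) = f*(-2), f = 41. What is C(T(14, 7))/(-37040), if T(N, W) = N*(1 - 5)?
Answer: 41/18520 ≈ 0.0022138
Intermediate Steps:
T(N, W) = -4*N (T(N, W) = N*(-4) = -4*N)
C(V) = -82 (C(V) = 41*(-2) = -82)
C(T(14, 7))/(-37040) = -82/(-37040) = -82*(-1/37040) = 41/18520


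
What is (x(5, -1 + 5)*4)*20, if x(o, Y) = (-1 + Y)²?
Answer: 720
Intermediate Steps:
(x(5, -1 + 5)*4)*20 = ((-1 + (-1 + 5))²*4)*20 = ((-1 + 4)²*4)*20 = (3²*4)*20 = (9*4)*20 = 36*20 = 720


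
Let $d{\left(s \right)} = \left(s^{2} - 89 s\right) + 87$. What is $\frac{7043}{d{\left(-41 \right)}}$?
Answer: $\frac{7043}{5417} \approx 1.3002$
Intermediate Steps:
$d{\left(s \right)} = 87 + s^{2} - 89 s$
$\frac{7043}{d{\left(-41 \right)}} = \frac{7043}{87 + \left(-41\right)^{2} - -3649} = \frac{7043}{87 + 1681 + 3649} = \frac{7043}{5417}$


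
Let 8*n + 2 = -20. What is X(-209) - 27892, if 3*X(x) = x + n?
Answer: -335551/12 ≈ -27963.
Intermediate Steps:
n = -11/4 (n = -¼ + (⅛)*(-20) = -¼ - 5/2 = -11/4 ≈ -2.7500)
X(x) = -11/12 + x/3 (X(x) = (x - 11/4)/3 = (-11/4 + x)/3 = -11/12 + x/3)
X(-209) - 27892 = (-11/12 + (⅓)*(-209)) - 27892 = (-11/12 - 209/3) - 27892 = -847/12 - 27892 = -335551/12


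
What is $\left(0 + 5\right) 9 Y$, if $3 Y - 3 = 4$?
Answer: $105$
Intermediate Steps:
$Y = \frac{7}{3}$ ($Y = 1 + \frac{1}{3} \cdot 4 = 1 + \frac{4}{3} = \frac{7}{3} \approx 2.3333$)
$\left(0 + 5\right) 9 Y = \left(0 + 5\right) 9 \cdot \frac{7}{3} = 5 \cdot 9 \cdot \frac{7}{3} = 45 \cdot \frac{7}{3} = 105$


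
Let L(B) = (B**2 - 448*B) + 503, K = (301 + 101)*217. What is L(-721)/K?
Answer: 421676/43617 ≈ 9.6677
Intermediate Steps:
K = 87234 (K = 402*217 = 87234)
L(B) = 503 + B**2 - 448*B
L(-721)/K = (503 + (-721)**2 - 448*(-721))/87234 = (503 + 519841 + 323008)*(1/87234) = 843352*(1/87234) = 421676/43617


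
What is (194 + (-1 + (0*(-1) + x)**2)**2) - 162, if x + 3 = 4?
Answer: 32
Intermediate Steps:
x = 1 (x = -3 + 4 = 1)
(194 + (-1 + (0*(-1) + x)**2)**2) - 162 = (194 + (-1 + (0*(-1) + 1)**2)**2) - 162 = (194 + (-1 + (0 + 1)**2)**2) - 162 = (194 + (-1 + 1**2)**2) - 162 = (194 + (-1 + 1)**2) - 162 = (194 + 0**2) - 162 = (194 + 0) - 162 = 194 - 162 = 32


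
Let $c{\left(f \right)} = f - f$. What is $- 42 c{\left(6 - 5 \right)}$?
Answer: $0$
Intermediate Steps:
$c{\left(f \right)} = 0$
$- 42 c{\left(6 - 5 \right)} = \left(-42\right) 0 = 0$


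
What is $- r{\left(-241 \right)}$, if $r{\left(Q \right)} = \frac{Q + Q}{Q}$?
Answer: $-2$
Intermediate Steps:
$r{\left(Q \right)} = 2$ ($r{\left(Q \right)} = \frac{2 Q}{Q} = 2$)
$- r{\left(-241 \right)} = \left(-1\right) 2 = -2$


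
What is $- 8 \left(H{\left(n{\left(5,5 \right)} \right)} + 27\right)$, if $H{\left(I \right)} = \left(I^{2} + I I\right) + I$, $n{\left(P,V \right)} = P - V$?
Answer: $-216$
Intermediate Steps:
$H{\left(I \right)} = I + 2 I^{2}$ ($H{\left(I \right)} = \left(I^{2} + I^{2}\right) + I = 2 I^{2} + I = I + 2 I^{2}$)
$- 8 \left(H{\left(n{\left(5,5 \right)} \right)} + 27\right) = - 8 \left(\left(5 - 5\right) \left(1 + 2 \left(5 - 5\right)\right) + 27\right) = - 8 \left(0 \left(1 + 2 \cdot 0\right) + 27\right) = - 8 \left(0 \left(1 + 0\right) + 27\right) = - 8 \left(0 \cdot 1 + 27\right) = - 8 \left(0 + 27\right) = \left(-8\right) 27 = -216$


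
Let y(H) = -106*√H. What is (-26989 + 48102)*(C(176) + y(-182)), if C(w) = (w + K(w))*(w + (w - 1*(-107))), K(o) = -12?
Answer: 1589302188 - 2237978*I*√182 ≈ 1.5893e+9 - 3.0192e+7*I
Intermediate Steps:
C(w) = (-12 + w)*(107 + 2*w) (C(w) = (w - 12)*(w + (w - 1*(-107))) = (-12 + w)*(w + (w + 107)) = (-12 + w)*(w + (107 + w)) = (-12 + w)*(107 + 2*w))
(-26989 + 48102)*(C(176) + y(-182)) = (-26989 + 48102)*((-1284 + 2*176² + 83*176) - 106*I*√182) = 21113*((-1284 + 2*30976 + 14608) - 106*I*√182) = 21113*((-1284 + 61952 + 14608) - 106*I*√182) = 21113*(75276 - 106*I*√182) = 1589302188 - 2237978*I*√182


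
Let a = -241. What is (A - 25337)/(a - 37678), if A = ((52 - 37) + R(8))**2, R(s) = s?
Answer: 3544/5417 ≈ 0.65424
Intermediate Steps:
A = 529 (A = ((52 - 37) + 8)**2 = (15 + 8)**2 = 23**2 = 529)
(A - 25337)/(a - 37678) = (529 - 25337)/(-241 - 37678) = -24808/(-37919) = -24808*(-1/37919) = 3544/5417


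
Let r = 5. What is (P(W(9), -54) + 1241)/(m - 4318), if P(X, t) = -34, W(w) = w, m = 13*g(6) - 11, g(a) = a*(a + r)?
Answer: -1207/3471 ≈ -0.34774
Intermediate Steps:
g(a) = a*(5 + a) (g(a) = a*(a + 5) = a*(5 + a))
m = 847 (m = 13*(6*(5 + 6)) - 11 = 13*(6*11) - 11 = 13*66 - 11 = 858 - 11 = 847)
(P(W(9), -54) + 1241)/(m - 4318) = (-34 + 1241)/(847 - 4318) = 1207/(-3471) = 1207*(-1/3471) = -1207/3471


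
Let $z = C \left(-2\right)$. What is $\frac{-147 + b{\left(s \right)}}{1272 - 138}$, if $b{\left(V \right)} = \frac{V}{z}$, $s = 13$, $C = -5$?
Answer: $- \frac{1457}{11340} \approx -0.12848$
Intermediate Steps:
$z = 10$ ($z = \left(-5\right) \left(-2\right) = 10$)
$b{\left(V \right)} = \frac{V}{10}$
$\frac{-147 + b{\left(s \right)}}{1272 - 138} = \frac{-147 + \frac{1}{10} \cdot 13}{1272 - 138} = \frac{-147 + \frac{13}{10}}{1134} = \left(- \frac{1457}{10}\right) \frac{1}{1134} = - \frac{1457}{11340}$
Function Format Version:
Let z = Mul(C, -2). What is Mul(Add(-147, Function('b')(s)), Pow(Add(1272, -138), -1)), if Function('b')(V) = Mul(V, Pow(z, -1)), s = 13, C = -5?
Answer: Rational(-1457, 11340) ≈ -0.12848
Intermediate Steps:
z = 10 (z = Mul(-5, -2) = 10)
Function('b')(V) = Mul(Rational(1, 10), V) (Function('b')(V) = Mul(V, Pow(10, -1)) = Mul(V, Rational(1, 10)) = Mul(Rational(1, 10), V))
Mul(Add(-147, Function('b')(s)), Pow(Add(1272, -138), -1)) = Mul(Add(-147, Mul(Rational(1, 10), 13)), Pow(Add(1272, -138), -1)) = Mul(Add(-147, Rational(13, 10)), Pow(1134, -1)) = Mul(Rational(-1457, 10), Rational(1, 1134)) = Rational(-1457, 11340)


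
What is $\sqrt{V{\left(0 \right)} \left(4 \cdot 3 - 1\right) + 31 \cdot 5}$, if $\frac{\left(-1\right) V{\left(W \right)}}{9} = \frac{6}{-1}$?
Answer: $\sqrt{749} \approx 27.368$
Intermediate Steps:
$V{\left(W \right)} = 54$ ($V{\left(W \right)} = - 9 \frac{6}{-1} = - 9 \cdot 6 \left(-1\right) = \left(-9\right) \left(-6\right) = 54$)
$\sqrt{V{\left(0 \right)} \left(4 \cdot 3 - 1\right) + 31 \cdot 5} = \sqrt{54 \left(4 \cdot 3 - 1\right) + 31 \cdot 5} = \sqrt{54 \left(12 - 1\right) + 155} = \sqrt{54 \cdot 11 + 155} = \sqrt{594 + 155} = \sqrt{749}$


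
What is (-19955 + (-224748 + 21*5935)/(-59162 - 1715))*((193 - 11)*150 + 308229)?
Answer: -23974542229014/3581 ≈ -6.6949e+9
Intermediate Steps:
(-19955 + (-224748 + 21*5935)/(-59162 - 1715))*((193 - 11)*150 + 308229) = (-19955 + (-224748 + 124635)/(-60877))*(182*150 + 308229) = (-19955 - 100113*(-1/60877))*(27300 + 308229) = (-19955 + 5889/3581)*335529 = -71452966/3581*335529 = -23974542229014/3581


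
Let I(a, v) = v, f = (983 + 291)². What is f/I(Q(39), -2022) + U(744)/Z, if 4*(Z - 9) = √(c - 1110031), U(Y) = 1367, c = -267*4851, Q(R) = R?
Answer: (-1623076*√37582 + 5921805*I)/(1011*(-9*I + 2*√37582)) ≈ -802.63 - 3.5238*I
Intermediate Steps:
f = 1623076 (f = 1274² = 1623076)
c = -1295217
Z = 9 + 2*I*√37582 (Z = 9 + √(-1295217 - 1110031)/4 = 9 + √(-2405248)/4 = 9 + (8*I*√37582)/4 = 9 + 2*I*√37582 ≈ 9.0 + 387.72*I)
f/I(Q(39), -2022) + U(744)/Z = 1623076/(-2022) + 1367/(9 + 2*I*√37582) = 1623076*(-1/2022) + 1367/(9 + 2*I*√37582) = -811538/1011 + 1367/(9 + 2*I*√37582)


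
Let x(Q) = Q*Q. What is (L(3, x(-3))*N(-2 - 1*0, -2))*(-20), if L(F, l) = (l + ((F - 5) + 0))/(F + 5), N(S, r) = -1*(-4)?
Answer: -70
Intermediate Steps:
N(S, r) = 4
x(Q) = Q²
L(F, l) = (-5 + F + l)/(5 + F) (L(F, l) = (l + ((-5 + F) + 0))/(5 + F) = (l + (-5 + F))/(5 + F) = (-5 + F + l)/(5 + F))
(L(3, x(-3))*N(-2 - 1*0, -2))*(-20) = (((-5 + 3 + (-3)²)/(5 + 3))*4)*(-20) = (((-5 + 3 + 9)/8)*4)*(-20) = (((⅛)*7)*4)*(-20) = ((7/8)*4)*(-20) = (7/2)*(-20) = -70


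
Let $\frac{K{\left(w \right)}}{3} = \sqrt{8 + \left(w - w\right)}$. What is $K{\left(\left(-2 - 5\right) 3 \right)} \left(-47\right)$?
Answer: $- 282 \sqrt{2} \approx -398.81$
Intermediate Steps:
$K{\left(w \right)} = 6 \sqrt{2}$ ($K{\left(w \right)} = 3 \sqrt{8 + \left(w - w\right)} = 3 \sqrt{8 + 0} = 3 \sqrt{8} = 3 \cdot 2 \sqrt{2} = 6 \sqrt{2}$)
$K{\left(\left(-2 - 5\right) 3 \right)} \left(-47\right) = 6 \sqrt{2} \left(-47\right) = - 282 \sqrt{2}$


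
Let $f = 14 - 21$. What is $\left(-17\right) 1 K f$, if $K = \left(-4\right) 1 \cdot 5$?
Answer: $-2380$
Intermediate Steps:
$f = -7$ ($f = 14 - 21 = -7$)
$K = -20$ ($K = \left(-4\right) 5 = -20$)
$\left(-17\right) 1 K f = \left(-17\right) 1 \left(-20\right) \left(-7\right) = \left(-17\right) \left(-20\right) \left(-7\right) = 340 \left(-7\right) = -2380$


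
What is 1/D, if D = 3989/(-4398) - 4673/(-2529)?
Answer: 3707514/3487891 ≈ 1.0630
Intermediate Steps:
D = 3487891/3707514 (D = 3989*(-1/4398) - 4673*(-1/2529) = -3989/4398 + 4673/2529 = 3487891/3707514 ≈ 0.94076)
1/D = 1/(3487891/3707514) = 3707514/3487891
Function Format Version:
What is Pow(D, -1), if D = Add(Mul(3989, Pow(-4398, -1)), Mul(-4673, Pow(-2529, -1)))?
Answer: Rational(3707514, 3487891) ≈ 1.0630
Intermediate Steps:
D = Rational(3487891, 3707514) (D = Add(Mul(3989, Rational(-1, 4398)), Mul(-4673, Rational(-1, 2529))) = Add(Rational(-3989, 4398), Rational(4673, 2529)) = Rational(3487891, 3707514) ≈ 0.94076)
Pow(D, -1) = Pow(Rational(3487891, 3707514), -1) = Rational(3707514, 3487891)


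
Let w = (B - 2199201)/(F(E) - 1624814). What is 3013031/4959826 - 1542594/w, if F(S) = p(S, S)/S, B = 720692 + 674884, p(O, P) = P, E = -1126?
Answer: -4143812771201835399/1328613389750 ≈ -3.1189e+6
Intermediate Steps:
B = 1395576
F(S) = 1 (F(S) = S/S = 1)
w = 803625/1624813 (w = (1395576 - 2199201)/(1 - 1624814) = -803625/(-1624813) = -803625*(-1/1624813) = 803625/1624813 ≈ 0.49460)
3013031/4959826 - 1542594/w = 3013031/4959826 - 1542594/803625/1624813 = 3013031*(1/4959826) - 1542594*1624813/803625 = 3013031/4959826 - 835475594974/267875 = -4143812771201835399/1328613389750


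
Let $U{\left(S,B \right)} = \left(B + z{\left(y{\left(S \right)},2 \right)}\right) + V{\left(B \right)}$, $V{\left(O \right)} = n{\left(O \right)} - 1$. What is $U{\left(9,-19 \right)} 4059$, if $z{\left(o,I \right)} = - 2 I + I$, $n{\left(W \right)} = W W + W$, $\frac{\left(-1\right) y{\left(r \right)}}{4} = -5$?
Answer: $1298880$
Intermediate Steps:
$y{\left(r \right)} = 20$ ($y{\left(r \right)} = \left(-4\right) \left(-5\right) = 20$)
$n{\left(W \right)} = W + W^{2}$ ($n{\left(W \right)} = W^{2} + W = W + W^{2}$)
$z{\left(o,I \right)} = - I$
$V{\left(O \right)} = -1 + O \left(1 + O\right)$ ($V{\left(O \right)} = O \left(1 + O\right) - 1 = -1 + O \left(1 + O\right)$)
$U{\left(S,B \right)} = -3 + B + B \left(1 + B\right)$ ($U{\left(S,B \right)} = \left(B - 2\right) + \left(-1 + B \left(1 + B\right)\right) = \left(-2 + B\right) + \left(-1 + B \left(1 + B\right)\right) = -3 + B + B \left(1 + B\right)$)
$U{\left(9,-19 \right)} 4059 = \left(-3 - 19 - 19 \left(1 - 19\right)\right) 4059 = \left(-3 - 19 - -342\right) 4059 = \left(-3 - 19 + 342\right) 4059 = 320 \cdot 4059 = 1298880$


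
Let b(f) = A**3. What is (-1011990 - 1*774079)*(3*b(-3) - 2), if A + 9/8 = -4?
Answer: 371121919303/512 ≈ 7.2485e+8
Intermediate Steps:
A = -41/8 (A = -9/8 - 4 = -41/8 ≈ -5.1250)
b(f) = -68921/512 (b(f) = (-41/8)**3 = -68921/512)
(-1011990 - 1*774079)*(3*b(-3) - 2) = (-1011990 - 1*774079)*(3*(-68921/512) - 2) = (-1011990 - 774079)*(-206763/512 - 2) = -1786069*(-207787/512) = 371121919303/512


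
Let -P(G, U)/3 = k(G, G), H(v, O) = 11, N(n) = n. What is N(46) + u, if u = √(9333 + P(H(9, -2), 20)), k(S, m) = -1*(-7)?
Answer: 46 + 4*√582 ≈ 142.50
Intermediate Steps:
k(S, m) = 7
P(G, U) = -21 (P(G, U) = -3*7 = -21)
u = 4*√582 (u = √(9333 - 21) = √9312 = 4*√582 ≈ 96.499)
N(46) + u = 46 + 4*√582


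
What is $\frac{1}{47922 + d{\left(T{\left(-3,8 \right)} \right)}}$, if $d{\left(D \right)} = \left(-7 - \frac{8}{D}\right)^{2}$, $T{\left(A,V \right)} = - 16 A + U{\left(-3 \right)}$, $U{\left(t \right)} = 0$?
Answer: $\frac{36}{1727041} \approx 2.0845 \cdot 10^{-5}$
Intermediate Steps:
$T{\left(A,V \right)} = - 16 A$ ($T{\left(A,V \right)} = - 16 A + 0 = - 16 A$)
$\frac{1}{47922 + d{\left(T{\left(-3,8 \right)} \right)}} = \frac{1}{47922 + \frac{\left(8 + 7 \left(\left(-16\right) \left(-3\right)\right)\right)^{2}}{2304}} = \frac{1}{47922 + \frac{\left(8 + 7 \cdot 48\right)^{2}}{2304}} = \frac{1}{47922 + \frac{\left(8 + 336\right)^{2}}{2304}} = \frac{1}{47922 + \frac{344^{2}}{2304}} = \frac{1}{47922 + \frac{1}{2304} \cdot 118336} = \frac{1}{47922 + \frac{1849}{36}} = \frac{1}{\frac{1727041}{36}} = \frac{36}{1727041}$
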